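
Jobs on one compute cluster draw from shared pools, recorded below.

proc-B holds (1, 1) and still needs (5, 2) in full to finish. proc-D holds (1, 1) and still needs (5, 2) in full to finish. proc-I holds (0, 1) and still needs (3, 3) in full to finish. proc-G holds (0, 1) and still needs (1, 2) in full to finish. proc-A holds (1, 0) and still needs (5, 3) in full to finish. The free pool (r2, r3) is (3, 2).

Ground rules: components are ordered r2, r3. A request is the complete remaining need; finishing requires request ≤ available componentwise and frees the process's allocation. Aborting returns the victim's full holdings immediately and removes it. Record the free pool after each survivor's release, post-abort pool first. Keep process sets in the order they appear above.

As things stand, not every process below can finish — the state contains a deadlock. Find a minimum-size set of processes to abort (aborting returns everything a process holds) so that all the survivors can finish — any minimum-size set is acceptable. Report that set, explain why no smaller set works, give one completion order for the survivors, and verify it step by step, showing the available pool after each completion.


Minimum abort set: proc-B and proc-D.
Key observation: the deadlocked proc-A becomes finishable only because proc-B and proc-D released (2, 2); it completes at step 1 below.
No one abort is enough; case by case: proc-B alone leaves proc-D blocked (short on r2); proc-D alone leaves proc-B blocked (short on r2); proc-I alone leaves proc-B blocked (short on r2); proc-G alone leaves proc-B blocked (short on r2); proc-A alone leaves proc-B blocked (short on r2).
One survivor order: proc-A, proc-I, proc-G. Verifying each step (post-abort pool first):
  pool = (5, 4)
  proc-A needs (5, 3) <= (5, 4) -> finishes; pool += (1, 0) = (6, 4)
  proc-I needs (3, 3) <= (6, 4) -> finishes; pool += (0, 1) = (6, 5)
  proc-G needs (1, 2) <= (6, 5) -> finishes; pool += (0, 1) = (6, 6)


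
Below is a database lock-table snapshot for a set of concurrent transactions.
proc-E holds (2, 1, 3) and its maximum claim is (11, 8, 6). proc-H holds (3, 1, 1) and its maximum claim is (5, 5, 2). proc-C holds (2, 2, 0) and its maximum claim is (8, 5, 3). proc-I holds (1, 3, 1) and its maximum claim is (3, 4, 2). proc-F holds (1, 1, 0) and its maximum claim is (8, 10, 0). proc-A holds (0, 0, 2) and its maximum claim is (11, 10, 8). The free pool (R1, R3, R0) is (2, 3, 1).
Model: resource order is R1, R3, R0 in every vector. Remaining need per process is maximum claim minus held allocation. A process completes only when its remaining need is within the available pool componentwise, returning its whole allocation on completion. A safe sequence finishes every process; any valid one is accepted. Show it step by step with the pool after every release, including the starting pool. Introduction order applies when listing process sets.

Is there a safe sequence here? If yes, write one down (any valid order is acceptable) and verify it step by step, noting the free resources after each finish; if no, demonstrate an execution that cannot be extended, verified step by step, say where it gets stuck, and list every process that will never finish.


SAFE. One safe sequence: proc-I, proc-H, proc-C, proc-F, proc-E, proc-A.
Key observation: proc-I is the earliest step where a requested resource binds exactly: need (2, 1, 1), pool (2, 3, 1) at its turn.
Check, step by step:
  pool = (2, 3, 1)
  proc-I: need (2, 1, 1) fits (2, 3, 1); releases (1, 3, 1), pool now (3, 6, 2)
  proc-H: need (2, 4, 1) fits (3, 6, 2); releases (3, 1, 1), pool now (6, 7, 3)
  proc-C: need (6, 3, 3) fits (6, 7, 3); releases (2, 2, 0), pool now (8, 9, 3)
  proc-F: need (7, 9, 0) fits (8, 9, 3); releases (1, 1, 0), pool now (9, 10, 3)
  proc-E: need (9, 7, 3) fits (9, 10, 3); releases (2, 1, 3), pool now (11, 11, 6)
  proc-A: need (11, 10, 6) fits (11, 11, 6); releases (0, 0, 2), pool now (11, 11, 8)


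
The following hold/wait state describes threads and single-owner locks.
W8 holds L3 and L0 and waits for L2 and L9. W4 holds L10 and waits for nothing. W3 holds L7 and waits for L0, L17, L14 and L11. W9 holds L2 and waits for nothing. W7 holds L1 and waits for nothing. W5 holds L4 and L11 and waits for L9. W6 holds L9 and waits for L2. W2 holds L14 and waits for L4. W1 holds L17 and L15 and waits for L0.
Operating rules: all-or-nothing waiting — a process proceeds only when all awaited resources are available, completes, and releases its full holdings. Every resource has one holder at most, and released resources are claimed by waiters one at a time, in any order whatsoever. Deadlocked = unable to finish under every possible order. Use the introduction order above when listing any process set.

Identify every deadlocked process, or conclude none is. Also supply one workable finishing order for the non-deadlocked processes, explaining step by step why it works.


The deadlocked set is empty.
Key observation: the wait relation is loop-free; peeling off processes with no waits unwinds the whole state.
A valid finishing order for the others: W9, W6, W4, W8, W7, W5, W1, W2, W3.
Check, step by step:
  run W9 (it waits on nothing); releases L2
  W6: everything it awaited (L2) is free; runs, freeing L9
  run W4 (it waits on nothing); releases L10
  W8: everything it awaited (L2 and L9) is free; runs, freeing L3 and L0
  run W7 (it waits on nothing); releases L1
  W5: everything it awaited (L9) is free; runs, freeing L4 and L11
  W1: everything it awaited (L0) is free; runs, freeing L17 and L15
  W2: everything it awaited (L4) is free; runs, freeing L14
  W3: everything it awaited (L0, L17, L14 and L11) is free; runs, freeing L7


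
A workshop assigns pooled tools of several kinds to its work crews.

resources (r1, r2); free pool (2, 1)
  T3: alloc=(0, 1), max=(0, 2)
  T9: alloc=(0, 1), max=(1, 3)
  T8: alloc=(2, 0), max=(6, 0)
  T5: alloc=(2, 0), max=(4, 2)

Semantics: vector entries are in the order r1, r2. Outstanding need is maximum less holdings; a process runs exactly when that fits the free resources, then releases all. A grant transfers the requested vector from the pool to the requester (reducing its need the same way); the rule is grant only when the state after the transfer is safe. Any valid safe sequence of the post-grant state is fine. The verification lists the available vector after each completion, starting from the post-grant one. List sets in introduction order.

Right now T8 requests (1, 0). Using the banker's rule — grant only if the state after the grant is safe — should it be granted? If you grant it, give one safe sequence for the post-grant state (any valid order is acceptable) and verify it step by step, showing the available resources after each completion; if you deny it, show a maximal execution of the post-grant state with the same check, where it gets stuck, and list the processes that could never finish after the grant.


DENY — the pretend-granted state is unsafe.
Key observation: after T3, T9 complete, (1, 3) is the best the pool ever gets, yet each leftover process wants more r1.
Pretend the grant happened; the run T3, T9 goes as far as possible. Walking it through:
  pool = (1, 1)
  T3 needs (0, 1) <= (1, 1) -> finishes; pool += (0, 1) = (1, 2)
  T9 needs (1, 2) <= (1, 2) -> finishes; pool += (0, 1) = (1, 3)
  T8 still needs (3, 0) but only (1, 3) is free — short on r1
  T5 still needs (2, 2) but only (1, 3) is free — short on r1
Had the request been granted, T8 and T5 could never finish.


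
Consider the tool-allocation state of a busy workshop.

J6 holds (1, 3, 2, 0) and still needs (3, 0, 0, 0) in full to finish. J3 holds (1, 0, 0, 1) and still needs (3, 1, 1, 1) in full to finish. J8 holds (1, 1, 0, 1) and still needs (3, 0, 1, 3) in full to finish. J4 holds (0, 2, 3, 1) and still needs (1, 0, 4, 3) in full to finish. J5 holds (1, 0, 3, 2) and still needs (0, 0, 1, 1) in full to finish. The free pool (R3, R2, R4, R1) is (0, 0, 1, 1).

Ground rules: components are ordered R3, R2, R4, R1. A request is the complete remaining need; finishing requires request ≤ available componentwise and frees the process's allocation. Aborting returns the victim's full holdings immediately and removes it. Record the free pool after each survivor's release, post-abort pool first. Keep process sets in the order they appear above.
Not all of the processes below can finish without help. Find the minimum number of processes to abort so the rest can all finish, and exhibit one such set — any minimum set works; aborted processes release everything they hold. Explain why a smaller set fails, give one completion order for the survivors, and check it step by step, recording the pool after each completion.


Abort J3 and J8.
Key observation: no ordering could ever have run J6 before the abort of J3 and J8; with (2, 1, 0, 2) back in the pool it fits at step 2.
Why nothing smaller works — every single abort fails: J6 alone leaves J3 blocked (short on R3); J3 alone leaves J6 blocked (short on R3); J8 alone leaves J6 blocked (short on R3); J4 alone leaves J6 blocked (short on R3); J5 alone leaves J6 blocked (short on R3).
Survivors finish in the order: J5, J6, J4. Verifying each step (pool after the aborts first):
  pool = (2, 1, 1, 3)
  J5 needs (0, 0, 1, 1) <= (2, 1, 1, 3) -> finishes; pool += (1, 0, 3, 2) = (3, 1, 4, 5)
  J6 needs (3, 0, 0, 0) <= (3, 1, 4, 5) -> finishes; pool += (1, 3, 2, 0) = (4, 4, 6, 5)
  J4 needs (1, 0, 4, 3) <= (4, 4, 6, 5) -> finishes; pool += (0, 2, 3, 1) = (4, 6, 9, 6)


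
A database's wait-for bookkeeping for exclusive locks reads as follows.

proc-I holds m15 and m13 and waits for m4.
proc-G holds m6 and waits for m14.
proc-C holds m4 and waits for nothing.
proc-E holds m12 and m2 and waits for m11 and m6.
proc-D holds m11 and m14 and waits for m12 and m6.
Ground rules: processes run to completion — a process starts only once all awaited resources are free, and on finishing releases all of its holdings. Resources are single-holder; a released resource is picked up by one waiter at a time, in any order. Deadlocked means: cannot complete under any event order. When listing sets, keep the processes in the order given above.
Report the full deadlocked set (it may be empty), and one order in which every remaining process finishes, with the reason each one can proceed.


Deadlocked set: proc-G, proc-E and proc-D.
Key observation: the loop proc-G -> proc-D -> proc-G blocks itself forever; proc-E is caught in further circular waits.
The rest can finish in the order proc-C, proc-I.
Check, step by step:
  proc-C waits on nothing -> runs at once and releases m4
  proc-I: everything it awaited (m4) is free; runs, freeing m15 and m13


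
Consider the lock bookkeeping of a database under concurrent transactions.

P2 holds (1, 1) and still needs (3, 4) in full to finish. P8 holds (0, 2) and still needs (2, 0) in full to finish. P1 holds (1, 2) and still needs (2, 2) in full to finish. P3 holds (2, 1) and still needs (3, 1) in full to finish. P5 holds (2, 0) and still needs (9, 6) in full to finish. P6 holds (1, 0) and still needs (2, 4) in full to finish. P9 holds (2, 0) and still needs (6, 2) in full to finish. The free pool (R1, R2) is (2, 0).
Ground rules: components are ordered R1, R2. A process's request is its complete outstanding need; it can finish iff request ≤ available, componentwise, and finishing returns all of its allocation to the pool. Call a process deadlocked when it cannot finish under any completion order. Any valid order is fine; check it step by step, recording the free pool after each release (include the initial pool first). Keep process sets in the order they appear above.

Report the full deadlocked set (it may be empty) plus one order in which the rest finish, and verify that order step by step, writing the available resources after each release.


The deadlocked set is empty.
Key observation: P8 leads a chain of completions in which each release enables another process.
One completion order for the rest: P8, P1, P2, P6, P3, P9, P5. Verifying each step:
  pool = (2, 0)
  run P8 (needs (2, 0), free (2, 0)); after release of (0, 2) the pool is (2, 2)
  run P1 (needs (2, 2), free (2, 2)); after release of (1, 2) the pool is (3, 4)
  run P2 (needs (3, 4), free (3, 4)); after release of (1, 1) the pool is (4, 5)
  run P6 (needs (2, 4), free (4, 5)); after release of (1, 0) the pool is (5, 5)
  run P3 (needs (3, 1), free (5, 5)); after release of (2, 1) the pool is (7, 6)
  run P9 (needs (6, 2), free (7, 6)); after release of (2, 0) the pool is (9, 6)
  run P5 (needs (9, 6), free (9, 6)); after release of (2, 0) the pool is (11, 6)


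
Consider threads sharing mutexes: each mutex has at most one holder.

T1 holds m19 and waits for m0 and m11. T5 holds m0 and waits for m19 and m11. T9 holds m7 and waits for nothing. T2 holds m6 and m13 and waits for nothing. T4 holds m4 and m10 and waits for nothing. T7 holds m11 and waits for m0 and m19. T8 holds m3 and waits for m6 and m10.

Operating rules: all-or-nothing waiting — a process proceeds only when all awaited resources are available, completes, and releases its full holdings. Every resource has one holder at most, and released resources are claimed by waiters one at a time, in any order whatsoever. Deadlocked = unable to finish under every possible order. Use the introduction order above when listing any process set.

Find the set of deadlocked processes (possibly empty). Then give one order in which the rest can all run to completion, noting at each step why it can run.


The deadlocked set is T1, T5 and T7.
Key observation: the loop T1 -> T5 -> T1 blocks itself forever; T7 is caught in further circular waits.
One completion order for the rest: T9, T2, T4, T8.
Check, step by step:
  T9 waits on nothing -> runs at once and releases m7
  T2 waits on nothing -> runs at once and releases m6 and m13
  T4 waits on nothing -> runs at once and releases m4 and m10
  run T8 (all its waits — m6 and m10 — are resolved); releases m3


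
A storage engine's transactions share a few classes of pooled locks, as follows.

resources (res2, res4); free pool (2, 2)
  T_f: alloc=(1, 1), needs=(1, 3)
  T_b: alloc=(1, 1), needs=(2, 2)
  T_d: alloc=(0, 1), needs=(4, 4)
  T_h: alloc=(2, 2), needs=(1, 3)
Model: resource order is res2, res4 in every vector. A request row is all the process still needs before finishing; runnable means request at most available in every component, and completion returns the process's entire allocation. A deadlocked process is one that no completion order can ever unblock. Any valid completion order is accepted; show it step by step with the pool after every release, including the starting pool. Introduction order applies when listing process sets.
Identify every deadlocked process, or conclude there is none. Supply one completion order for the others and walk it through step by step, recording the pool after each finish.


Nothing here is deadlocked.
Key observation: starting with T_b, each completion frees enough for the next — no one is permanently blocked.
A valid finishing order for the others: T_b, T_h, T_d, T_f. Walking it through:
  pool = (2, 2)
  T_b needs (2, 2) <= (2, 2) -> finishes; pool += (1, 1) = (3, 3)
  T_h needs (1, 3) <= (3, 3) -> finishes; pool += (2, 2) = (5, 5)
  T_d needs (4, 4) <= (5, 5) -> finishes; pool += (0, 1) = (5, 6)
  T_f needs (1, 3) <= (5, 6) -> finishes; pool += (1, 1) = (6, 7)


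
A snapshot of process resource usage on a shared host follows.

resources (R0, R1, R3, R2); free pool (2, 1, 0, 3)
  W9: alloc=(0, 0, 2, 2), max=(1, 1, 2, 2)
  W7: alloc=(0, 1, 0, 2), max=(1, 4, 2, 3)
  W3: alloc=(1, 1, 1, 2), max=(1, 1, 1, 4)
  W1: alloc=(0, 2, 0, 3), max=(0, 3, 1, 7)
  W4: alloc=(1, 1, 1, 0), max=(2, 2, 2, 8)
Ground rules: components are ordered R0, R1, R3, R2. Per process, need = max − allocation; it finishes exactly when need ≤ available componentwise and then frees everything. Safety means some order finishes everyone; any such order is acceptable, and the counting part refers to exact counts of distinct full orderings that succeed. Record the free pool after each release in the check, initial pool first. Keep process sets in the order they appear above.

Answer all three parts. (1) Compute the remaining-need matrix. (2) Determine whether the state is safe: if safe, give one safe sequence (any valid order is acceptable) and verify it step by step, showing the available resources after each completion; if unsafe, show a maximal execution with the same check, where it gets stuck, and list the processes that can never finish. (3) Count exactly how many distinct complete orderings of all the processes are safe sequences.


(1) Remaining need (order R0, R1, R3, R2):
  W9: (1, 1, 0, 0)
  W7: (1, 3, 2, 1)
  W3: (0, 0, 0, 2)
  W1: (0, 1, 1, 4)
  W4: (1, 1, 1, 8)
(2) SAFE — a valid safe sequence is W9, W1, W4, W3, W7.
Key observation: reading the order forward, W9 is the first process whose need (1, 1, 0, 0) meets the free pool (2, 1, 0, 3) exactly on a resource it requests.
Walking it through:
  pool = (2, 1, 0, 3)
  run W9 (needs (1, 1, 0, 0), free (2, 1, 0, 3)); after release of (0, 0, 2, 2) the pool is (2, 1, 2, 5)
  run W1 (needs (0, 1, 1, 4), free (2, 1, 2, 5)); after release of (0, 2, 0, 3) the pool is (2, 3, 2, 8)
  run W4 (needs (1, 1, 1, 8), free (2, 3, 2, 8)); after release of (1, 1, 1, 0) the pool is (3, 4, 3, 8)
  run W3 (needs (0, 0, 0, 2), free (3, 4, 3, 8)); after release of (1, 1, 1, 2) the pool is (4, 5, 4, 10)
  run W7 (needs (1, 3, 2, 1), free (4, 5, 4, 10)); after release of (0, 1, 0, 2) the pool is (4, 6, 4, 12)
(3) Precisely 14 of the possible complete orderings are safe sequences.


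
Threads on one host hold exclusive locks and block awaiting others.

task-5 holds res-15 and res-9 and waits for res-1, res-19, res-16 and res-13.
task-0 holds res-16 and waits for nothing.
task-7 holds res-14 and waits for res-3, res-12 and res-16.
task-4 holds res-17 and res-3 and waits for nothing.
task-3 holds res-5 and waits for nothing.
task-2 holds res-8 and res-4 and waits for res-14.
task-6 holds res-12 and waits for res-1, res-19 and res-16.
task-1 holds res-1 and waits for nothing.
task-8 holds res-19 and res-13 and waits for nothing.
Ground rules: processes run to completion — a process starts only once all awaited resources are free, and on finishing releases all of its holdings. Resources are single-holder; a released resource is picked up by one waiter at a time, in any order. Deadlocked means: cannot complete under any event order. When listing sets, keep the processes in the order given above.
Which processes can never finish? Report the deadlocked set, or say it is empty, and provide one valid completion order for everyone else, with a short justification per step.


No process is deadlocked.
Key observation: the waits form no ring: some process can always run, and its releases unblock the others one by one.
The rest can finish in the order task-8, task-0, task-4, task-1, task-5, task-6, task-7, task-2, task-3.
Walking it through:
  task-8: no waits; runs immediately, freeing res-19 and res-13
  task-0: no waits; runs immediately, freeing res-16
  task-4: no waits; runs immediately, freeing res-17 and res-3
  task-1: no waits; runs immediately, freeing res-1
  task-5 waits on res-1, res-19, res-16 and res-13 — all released -> runs and releases res-15 and res-9
  task-6 waits on res-1, res-19 and res-16 — all released -> runs and releases res-12
  task-7 waits on res-3, res-12 and res-16 — all released -> runs and releases res-14
  task-2 waits on res-14 — all released -> runs and releases res-8 and res-4
  task-3: no waits; runs immediately, freeing res-5


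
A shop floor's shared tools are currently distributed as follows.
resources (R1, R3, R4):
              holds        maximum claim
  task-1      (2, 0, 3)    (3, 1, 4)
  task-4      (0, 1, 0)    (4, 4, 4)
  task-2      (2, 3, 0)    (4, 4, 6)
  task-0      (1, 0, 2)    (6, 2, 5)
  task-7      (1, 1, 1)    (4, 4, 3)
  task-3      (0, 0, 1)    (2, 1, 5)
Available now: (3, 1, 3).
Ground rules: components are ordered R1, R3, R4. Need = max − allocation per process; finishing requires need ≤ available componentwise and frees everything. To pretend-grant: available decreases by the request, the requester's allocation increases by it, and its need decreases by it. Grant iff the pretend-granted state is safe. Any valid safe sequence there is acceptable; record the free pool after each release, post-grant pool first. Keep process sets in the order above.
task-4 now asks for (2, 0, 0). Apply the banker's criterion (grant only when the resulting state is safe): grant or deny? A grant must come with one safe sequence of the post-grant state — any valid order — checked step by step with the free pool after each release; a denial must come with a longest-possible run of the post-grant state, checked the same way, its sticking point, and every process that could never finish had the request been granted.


GRANT: granting preserves safety; a valid post-grant sequence is task-1, task-2, task-0, task-7, task-4, task-3.
Key observation: even at the reduced pool (1, 1, 3), task-1 fits immediately, so safety survives the grant.
Step-by-step check of the post-grant state:
  pool = (1, 1, 3)
  task-1: need (1, 1, 1) fits (1, 1, 3); releases (2, 0, 3), pool now (3, 1, 6)
  task-2: need (2, 1, 6) fits (3, 1, 6); releases (2, 3, 0), pool now (5, 4, 6)
  task-0: need (5, 2, 3) fits (5, 4, 6); releases (1, 0, 2), pool now (6, 4, 8)
  task-7: need (3, 3, 2) fits (6, 4, 8); releases (1, 1, 1), pool now (7, 5, 9)
  task-4: need (2, 3, 4) fits (7, 5, 9); releases (2, 1, 0), pool now (9, 6, 9)
  task-3: need (2, 1, 4) fits (9, 6, 9); releases (0, 0, 1), pool now (9, 6, 10)


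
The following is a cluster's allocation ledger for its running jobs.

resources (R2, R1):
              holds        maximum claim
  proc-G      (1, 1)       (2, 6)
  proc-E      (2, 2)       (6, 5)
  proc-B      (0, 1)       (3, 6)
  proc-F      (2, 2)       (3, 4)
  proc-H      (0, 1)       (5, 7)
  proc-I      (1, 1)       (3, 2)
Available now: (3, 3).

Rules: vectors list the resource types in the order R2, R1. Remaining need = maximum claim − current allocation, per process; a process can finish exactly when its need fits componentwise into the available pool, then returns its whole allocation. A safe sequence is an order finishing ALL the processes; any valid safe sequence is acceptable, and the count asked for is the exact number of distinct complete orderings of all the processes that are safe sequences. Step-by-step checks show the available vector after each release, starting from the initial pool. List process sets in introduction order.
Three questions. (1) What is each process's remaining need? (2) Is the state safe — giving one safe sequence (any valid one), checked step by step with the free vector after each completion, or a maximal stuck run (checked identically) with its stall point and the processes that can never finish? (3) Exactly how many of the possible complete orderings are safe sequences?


(1) Need matrix, components ordered R2, R1:
  proc-G: (1, 5)
  proc-E: (4, 3)
  proc-B: (3, 5)
  proc-F: (1, 2)
  proc-H: (5, 6)
  proc-I: (2, 1)
(2) SAFE — a valid safe sequence is proc-I, proc-E, proc-G, proc-H, proc-F, proc-B.
Key observation: reading the order forward, proc-E is the first process whose need (4, 3) meets the free pool (4, 4) exactly on a resource it requests.
Check, step by step:
  pool = (3, 3)
  proc-I needs (2, 1) <= (3, 3) -> finishes; pool += (1, 1) = (4, 4)
  proc-E needs (4, 3) <= (4, 4) -> finishes; pool += (2, 2) = (6, 6)
  proc-G needs (1, 5) <= (6, 6) -> finishes; pool += (1, 1) = (7, 7)
  proc-H needs (5, 6) <= (7, 7) -> finishes; pool += (0, 1) = (7, 8)
  proc-F needs (1, 2) <= (7, 8) -> finishes; pool += (2, 2) = (9, 10)
  proc-B needs (3, 5) <= (9, 10) -> finishes; pool += (0, 1) = (9, 11)
(3) Precisely 144 of the possible complete orderings are safe sequences.


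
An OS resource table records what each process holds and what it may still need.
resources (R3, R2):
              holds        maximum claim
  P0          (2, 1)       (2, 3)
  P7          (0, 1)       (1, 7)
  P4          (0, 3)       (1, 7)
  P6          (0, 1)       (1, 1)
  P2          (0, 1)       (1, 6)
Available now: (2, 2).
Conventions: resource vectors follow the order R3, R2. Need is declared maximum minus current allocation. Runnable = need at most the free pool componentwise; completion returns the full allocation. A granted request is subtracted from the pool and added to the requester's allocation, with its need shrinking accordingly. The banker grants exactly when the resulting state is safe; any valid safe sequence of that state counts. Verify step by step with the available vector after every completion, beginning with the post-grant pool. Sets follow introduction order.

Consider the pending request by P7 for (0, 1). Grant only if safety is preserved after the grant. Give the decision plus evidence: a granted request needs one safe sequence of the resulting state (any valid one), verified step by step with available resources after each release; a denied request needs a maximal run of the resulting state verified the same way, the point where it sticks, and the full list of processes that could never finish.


DENY: after the grant no complete ordering would exist.
Key observation: after P6, P0 complete, (4, 3) is the best the pool ever gets, yet each leftover process wants more R2.
Pretend the grant happened; the run P6, P0 goes as far as possible. Verifying each step:
  pool = (2, 1)
  P6: need (1, 0) fits (2, 1); releases (0, 1), pool now (2, 2)
  P0: need (0, 2) fits (2, 2); releases (2, 1), pool now (4, 3)
  P7 still needs (1, 5) but only (4, 3) is free — short on R2
  P4 still needs (1, 4) but only (4, 3) is free — short on R2
  P2 still needs (1, 5) but only (4, 3) is free — short on R2
Processes that could never finish after the grant: P7, P4 and P2.


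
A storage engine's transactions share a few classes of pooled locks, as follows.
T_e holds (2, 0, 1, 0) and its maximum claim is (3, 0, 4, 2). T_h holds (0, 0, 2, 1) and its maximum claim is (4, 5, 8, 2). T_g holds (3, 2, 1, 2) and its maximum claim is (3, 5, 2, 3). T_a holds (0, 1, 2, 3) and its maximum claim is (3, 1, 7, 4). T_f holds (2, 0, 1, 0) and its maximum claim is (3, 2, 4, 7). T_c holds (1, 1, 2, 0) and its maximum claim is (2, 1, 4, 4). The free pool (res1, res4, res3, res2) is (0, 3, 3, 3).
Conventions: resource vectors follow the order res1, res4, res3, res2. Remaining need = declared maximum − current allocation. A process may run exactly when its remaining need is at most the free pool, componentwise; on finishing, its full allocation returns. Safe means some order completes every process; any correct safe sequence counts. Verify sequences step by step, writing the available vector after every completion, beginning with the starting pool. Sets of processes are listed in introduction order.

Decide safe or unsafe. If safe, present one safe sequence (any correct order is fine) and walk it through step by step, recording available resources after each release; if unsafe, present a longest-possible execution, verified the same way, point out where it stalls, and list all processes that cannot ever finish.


SAFE. One safe sequence: T_g, T_c, T_e, T_h, T_a, T_f.
Key observation: T_g marks the first exact bind of the order: its need (0, 3, 1, 1) fits the free (0, 3, 3, 3) with zero slack on a requested resource.
Check, step by step:
  pool = (0, 3, 3, 3)
  T_g needs (0, 3, 1, 1) <= (0, 3, 3, 3) -> finishes; pool += (3, 2, 1, 2) = (3, 5, 4, 5)
  T_c needs (1, 0, 2, 4) <= (3, 5, 4, 5) -> finishes; pool += (1, 1, 2, 0) = (4, 6, 6, 5)
  T_e needs (1, 0, 3, 2) <= (4, 6, 6, 5) -> finishes; pool += (2, 0, 1, 0) = (6, 6, 7, 5)
  T_h needs (4, 5, 6, 1) <= (6, 6, 7, 5) -> finishes; pool += (0, 0, 2, 1) = (6, 6, 9, 6)
  T_a needs (3, 0, 5, 1) <= (6, 6, 9, 6) -> finishes; pool += (0, 1, 2, 3) = (6, 7, 11, 9)
  T_f needs (1, 2, 3, 7) <= (6, 7, 11, 9) -> finishes; pool += (2, 0, 1, 0) = (8, 7, 12, 9)


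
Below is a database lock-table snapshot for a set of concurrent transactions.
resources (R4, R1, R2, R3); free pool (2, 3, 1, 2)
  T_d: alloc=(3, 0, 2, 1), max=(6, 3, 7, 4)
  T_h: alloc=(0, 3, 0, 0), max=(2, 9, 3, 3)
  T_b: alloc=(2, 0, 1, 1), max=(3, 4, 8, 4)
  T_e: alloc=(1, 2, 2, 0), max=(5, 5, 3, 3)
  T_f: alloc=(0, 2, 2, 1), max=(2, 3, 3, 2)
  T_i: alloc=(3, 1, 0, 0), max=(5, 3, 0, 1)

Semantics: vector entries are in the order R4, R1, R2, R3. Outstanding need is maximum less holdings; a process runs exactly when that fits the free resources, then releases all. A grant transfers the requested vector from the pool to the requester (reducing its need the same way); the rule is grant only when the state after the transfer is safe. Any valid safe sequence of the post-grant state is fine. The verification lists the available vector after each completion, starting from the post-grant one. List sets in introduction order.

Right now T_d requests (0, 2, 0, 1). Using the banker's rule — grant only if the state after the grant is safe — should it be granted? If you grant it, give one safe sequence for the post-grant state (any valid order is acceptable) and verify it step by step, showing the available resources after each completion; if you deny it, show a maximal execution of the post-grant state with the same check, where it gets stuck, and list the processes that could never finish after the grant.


DENY — the pretend-granted state is unsafe.
Key observation: after T_f, T_i the pool peaks at (5, 4, 3, 2), and each blocked process is short somewhere: T_d on R2; T_h on R1, R3; T_b on R2, R3; T_e on R3.
After a pretend grant, a maximal execution: T_f, T_i — then nothing else fits. Step-by-step check:
  pool = (2, 1, 1, 1)
  T_f needs (2, 1, 1, 1) <= (2, 1, 1, 1) -> finishes; pool += (0, 2, 2, 1) = (2, 3, 3, 2)
  T_i needs (2, 2, 0, 1) <= (2, 3, 3, 2) -> finishes; pool += (3, 1, 0, 0) = (5, 4, 3, 2)
  T_d still needs (3, 1, 5, 2) but only (5, 4, 3, 2) is free — short on R2
  T_h still needs (2, 6, 3, 3) but only (5, 4, 3, 2) is free — short on R1 and R3
  T_b still needs (1, 4, 7, 3) but only (5, 4, 3, 2) is free — short on R2 and R3
  T_e still needs (4, 3, 1, 3) but only (5, 4, 3, 2) is free — short on R3
Post-grant, the permanently blocked set is T_d, T_h, T_b and T_e.


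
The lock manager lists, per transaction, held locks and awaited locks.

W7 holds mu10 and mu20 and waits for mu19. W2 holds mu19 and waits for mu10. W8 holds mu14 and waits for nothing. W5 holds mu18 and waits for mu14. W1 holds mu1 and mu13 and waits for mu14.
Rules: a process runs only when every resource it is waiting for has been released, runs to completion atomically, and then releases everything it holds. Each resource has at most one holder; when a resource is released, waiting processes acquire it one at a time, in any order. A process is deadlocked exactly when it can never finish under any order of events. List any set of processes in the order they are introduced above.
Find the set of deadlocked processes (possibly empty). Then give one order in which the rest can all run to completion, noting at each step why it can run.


Deadlocked: W7 and W2.
Key observation: the waits loop around W7 -> W2 -> W7 with no way out; no other process is dragged down with it.
The rest can finish in the order W8, W5, W1.
Verifying each step:
  W8: no waits; runs immediately, freeing mu14
  W5: everything it awaited (mu14) is free; runs, freeing mu18
  W1: everything it awaited (mu14) is free; runs, freeing mu1 and mu13


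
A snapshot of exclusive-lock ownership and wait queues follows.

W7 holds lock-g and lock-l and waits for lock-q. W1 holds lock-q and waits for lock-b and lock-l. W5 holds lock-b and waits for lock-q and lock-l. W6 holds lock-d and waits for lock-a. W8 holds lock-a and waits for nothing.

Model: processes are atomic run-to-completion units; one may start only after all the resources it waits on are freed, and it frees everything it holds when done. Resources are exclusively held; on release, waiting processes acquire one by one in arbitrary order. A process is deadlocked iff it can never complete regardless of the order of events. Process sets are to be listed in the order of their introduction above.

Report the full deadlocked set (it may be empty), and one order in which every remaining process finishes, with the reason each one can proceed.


Deadlocked: W7, W1 and W5.
Key observation: nobody on the ring W7 -> W1 -> W7 can start until another member finishes, which never happens; W5 is caught in further circular waits.
The rest can finish in the order W8, W6.
Verifying each step:
  run W8 (it waits on nothing); releases lock-a
  W6 waits on lock-a — all released -> runs and releases lock-d


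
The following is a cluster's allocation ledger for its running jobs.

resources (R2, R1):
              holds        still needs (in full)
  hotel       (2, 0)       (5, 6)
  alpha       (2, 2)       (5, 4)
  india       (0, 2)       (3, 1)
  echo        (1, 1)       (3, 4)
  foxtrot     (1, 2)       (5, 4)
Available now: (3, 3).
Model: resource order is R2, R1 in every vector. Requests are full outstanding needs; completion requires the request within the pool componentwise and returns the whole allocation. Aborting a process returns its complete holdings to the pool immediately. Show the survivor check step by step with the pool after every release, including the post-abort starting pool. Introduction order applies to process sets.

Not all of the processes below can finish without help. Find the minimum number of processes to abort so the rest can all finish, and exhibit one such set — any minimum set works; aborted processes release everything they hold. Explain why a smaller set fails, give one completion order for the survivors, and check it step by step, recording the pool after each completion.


The answer: abort alpha.
Key observation: before aborting alpha, foxtrot was permanently blocked — no order could ever run it; afterwards it completes at step 1.
Minimality: the empty abort set fails — the state is deadlocked as it stands.
Survivors finish in the order: foxtrot, india, hotel, echo. Check, step by step (pool after the aborts first):
  pool = (5, 5)
  foxtrot needs (5, 4) <= (5, 5) -> finishes; pool += (1, 2) = (6, 7)
  india needs (3, 1) <= (6, 7) -> finishes; pool += (0, 2) = (6, 9)
  hotel needs (5, 6) <= (6, 9) -> finishes; pool += (2, 0) = (8, 9)
  echo needs (3, 4) <= (8, 9) -> finishes; pool += (1, 1) = (9, 10)


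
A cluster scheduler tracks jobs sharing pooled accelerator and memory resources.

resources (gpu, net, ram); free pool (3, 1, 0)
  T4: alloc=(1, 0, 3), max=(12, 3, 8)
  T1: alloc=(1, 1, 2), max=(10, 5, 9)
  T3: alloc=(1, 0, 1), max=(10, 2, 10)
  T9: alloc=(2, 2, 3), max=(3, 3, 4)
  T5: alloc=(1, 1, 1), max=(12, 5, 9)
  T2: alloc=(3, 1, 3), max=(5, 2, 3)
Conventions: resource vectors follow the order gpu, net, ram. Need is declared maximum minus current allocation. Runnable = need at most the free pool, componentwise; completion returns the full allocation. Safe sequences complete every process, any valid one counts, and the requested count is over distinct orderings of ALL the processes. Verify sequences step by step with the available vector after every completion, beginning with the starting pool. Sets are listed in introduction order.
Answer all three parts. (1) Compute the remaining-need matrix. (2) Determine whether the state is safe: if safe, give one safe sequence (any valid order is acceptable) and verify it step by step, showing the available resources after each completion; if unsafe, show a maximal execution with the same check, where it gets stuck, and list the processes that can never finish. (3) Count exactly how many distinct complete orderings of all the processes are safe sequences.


(1) Remaining need (order gpu, net, ram):
  T4: (11, 3, 5)
  T1: (9, 4, 7)
  T3: (9, 2, 9)
  T9: (1, 1, 1)
  T5: (11, 4, 8)
  T2: (2, 1, 0)
(2) The state is UNSAFE.
Key observation: the pool after T2, T9 is (8, 4, 6); every surviving request exceeds it in gpu, so progress ends there.
The run T2, T9 cannot be extended any further. Step-by-step check:
  pool = (3, 1, 0)
  T2: need (2, 1, 0) fits (3, 1, 0); releases (3, 1, 3), pool now (6, 2, 3)
  T9: need (1, 1, 1) fits (6, 2, 3); releases (2, 2, 3), pool now (8, 4, 6)
  blocked: T4 wants (11, 3, 5), pool (8, 4, 6) — not enough gpu
  blocked: T1 wants (9, 4, 7), pool (8, 4, 6) — not enough gpu and ram
  blocked: T3 wants (9, 2, 9), pool (8, 4, 6) — not enough gpu and ram
  blocked: T5 wants (11, 4, 8), pool (8, 4, 6) — not enough gpu and ram
Never able to finish: T4, T1, T3 and T5.
(3) Exactly 0 of the possible complete orderings are safe sequences.


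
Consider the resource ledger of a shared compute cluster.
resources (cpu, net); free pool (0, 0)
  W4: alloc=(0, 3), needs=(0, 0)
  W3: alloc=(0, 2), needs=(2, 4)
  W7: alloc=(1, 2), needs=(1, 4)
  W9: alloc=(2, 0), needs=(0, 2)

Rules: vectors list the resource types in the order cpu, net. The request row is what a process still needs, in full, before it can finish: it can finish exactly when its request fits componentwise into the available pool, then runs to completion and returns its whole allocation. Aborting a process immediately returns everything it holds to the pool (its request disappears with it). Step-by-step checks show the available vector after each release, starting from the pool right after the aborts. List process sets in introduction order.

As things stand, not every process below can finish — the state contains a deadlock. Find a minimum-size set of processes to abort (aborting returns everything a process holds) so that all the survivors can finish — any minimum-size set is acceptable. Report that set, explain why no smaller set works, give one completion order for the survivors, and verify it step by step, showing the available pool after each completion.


Minimum abort set: W7.
Key observation: no ordering could ever have run W3 before the abort of W7; with (1, 2) back in the pool it fits at step 3.
Why nothing smaller works: aborting no one leaves the state deadlocked as given.
The survivors complete as W4, W9, W3. Check, step by step (starting from the post-abort pool):
  pool = (1, 2)
  W4 needs (0, 0) <= (1, 2) -> finishes; pool += (0, 3) = (1, 5)
  W9 needs (0, 2) <= (1, 5) -> finishes; pool += (2, 0) = (3, 5)
  W3 needs (2, 4) <= (3, 5) -> finishes; pool += (0, 2) = (3, 7)


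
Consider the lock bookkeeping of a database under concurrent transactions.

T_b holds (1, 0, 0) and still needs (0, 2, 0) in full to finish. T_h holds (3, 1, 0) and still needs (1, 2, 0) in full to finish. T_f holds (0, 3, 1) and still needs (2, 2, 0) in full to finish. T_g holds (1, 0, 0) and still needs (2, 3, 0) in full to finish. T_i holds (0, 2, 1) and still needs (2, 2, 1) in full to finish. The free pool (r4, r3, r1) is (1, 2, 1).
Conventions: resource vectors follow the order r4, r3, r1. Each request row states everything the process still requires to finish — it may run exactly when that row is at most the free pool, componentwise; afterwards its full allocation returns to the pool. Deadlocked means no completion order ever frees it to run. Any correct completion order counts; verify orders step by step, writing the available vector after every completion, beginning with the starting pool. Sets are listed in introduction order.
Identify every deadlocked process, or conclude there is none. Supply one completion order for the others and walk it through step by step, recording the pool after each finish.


The deadlocked set is empty.
Key observation: starting with T_h, each completion frees enough for the next — no one is permanently blocked.
The rest can finish in the order T_h, T_i, T_g, T_f, T_b. Walking it through:
  pool = (1, 2, 1)
  T_h: need (1, 2, 0) fits (1, 2, 1); releases (3, 1, 0), pool now (4, 3, 1)
  T_i: need (2, 2, 1) fits (4, 3, 1); releases (0, 2, 1), pool now (4, 5, 2)
  T_g: need (2, 3, 0) fits (4, 5, 2); releases (1, 0, 0), pool now (5, 5, 2)
  T_f: need (2, 2, 0) fits (5, 5, 2); releases (0, 3, 1), pool now (5, 8, 3)
  T_b: need (0, 2, 0) fits (5, 8, 3); releases (1, 0, 0), pool now (6, 8, 3)


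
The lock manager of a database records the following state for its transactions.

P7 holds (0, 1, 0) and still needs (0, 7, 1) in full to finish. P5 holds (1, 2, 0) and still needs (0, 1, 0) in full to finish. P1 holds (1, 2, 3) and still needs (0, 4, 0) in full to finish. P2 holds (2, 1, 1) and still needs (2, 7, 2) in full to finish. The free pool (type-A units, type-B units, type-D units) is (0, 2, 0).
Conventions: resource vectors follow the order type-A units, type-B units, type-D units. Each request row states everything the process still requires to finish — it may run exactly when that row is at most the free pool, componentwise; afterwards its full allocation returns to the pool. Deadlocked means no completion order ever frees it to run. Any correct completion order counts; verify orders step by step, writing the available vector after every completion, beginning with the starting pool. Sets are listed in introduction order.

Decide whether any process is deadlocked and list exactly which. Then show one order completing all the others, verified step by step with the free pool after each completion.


Deadlocked: P7 and P2.
Key observation: the pool after P5, P1 is (2, 6, 3); every surviving request exceeds it in type-B units, so progress ends there.
One completion order for the rest: P5, P1. Walking it through:
  pool = (0, 2, 0)
  run P5 (needs (0, 1, 0), free (0, 2, 0)); after release of (1, 2, 0) the pool is (1, 4, 0)
  run P1 (needs (0, 4, 0), free (1, 4, 0)); after release of (1, 2, 3) the pool is (2, 6, 3)
None of the blocked processes ever fits:
  blocked: P7 wants (0, 7, 1), pool (2, 6, 3) — not enough type-B units
  blocked: P2 wants (2, 7, 2), pool (2, 6, 3) — not enough type-B units
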